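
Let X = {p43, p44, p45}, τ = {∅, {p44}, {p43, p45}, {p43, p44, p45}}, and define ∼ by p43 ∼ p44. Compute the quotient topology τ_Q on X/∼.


X/∼ = {[p43=p44], [p45]}; |τ_Q| = 2.

Equivalence classes: [p43=p44], [p45].
Quotient map π: X → X/∼ sends p43 ↦ [p43=p44], p44 ↦ [p43=p44], p45 ↦ [p45].
For each subset V ⊆ X/∼, compute π^{-1}(V) ⊆ X and check whether π^{-1}(V) ∈ τ. V is open in τ_Q iff π^{-1}(V) ∈ τ.
  V = {}: π^{-1}(V) = ∅ ∈ τ ✓.
  V = {[p43=p44]}: π^{-1}(V) = {p43, p44} ∉ τ ✗.
  V = {[p45]}: π^{-1}(V) = {p45} ∉ τ ✗.
  V = {[p43=p44], [p45]}: π^{-1}(V) = {p43, p44, p45} ∈ τ ✓.
Open sets in the quotient: τ_Q = {{}, {[p43=p44], [p45]}} (2 elements).


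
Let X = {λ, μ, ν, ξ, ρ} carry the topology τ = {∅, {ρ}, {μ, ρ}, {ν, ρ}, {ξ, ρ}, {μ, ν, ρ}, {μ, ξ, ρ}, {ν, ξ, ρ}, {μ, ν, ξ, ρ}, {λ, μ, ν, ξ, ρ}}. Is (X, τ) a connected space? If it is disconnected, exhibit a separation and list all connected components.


(X, τ) is connected.

Find clopen sets (U ∈ τ with X ∖ U ∈ τ):
  U = ∅, X ∖ U = {λ, μ, ν, ξ, ρ} — both open, so U is clopen.
  U = {λ, μ, ν, ξ, ρ}, X ∖ U = ∅ — both open, so U is clopen.
Only trivial clopens (∅ and X) exist, so (X, τ) is connected.
Compute connected components by grouping points that agree on all clopens:
  component: {λ, μ, ν, ξ, ρ}


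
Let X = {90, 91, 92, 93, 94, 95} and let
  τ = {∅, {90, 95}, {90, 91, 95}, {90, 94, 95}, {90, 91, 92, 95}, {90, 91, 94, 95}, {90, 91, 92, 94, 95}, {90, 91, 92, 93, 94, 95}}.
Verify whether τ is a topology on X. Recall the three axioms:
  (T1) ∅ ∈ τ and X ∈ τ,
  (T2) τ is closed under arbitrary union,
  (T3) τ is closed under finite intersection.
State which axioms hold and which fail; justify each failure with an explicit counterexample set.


τ IS a topology on X.

Axiom (T1): ∅ ∈ τ? Yes; X ∈ τ? Yes.
Axiom (T2/T3): check pairwise unions and intersections of members of τ.
All pairwise intersections and unions checked — each lies in τ. Therefore τ satisfies (T1), (T2), (T3): it IS a topology on X.


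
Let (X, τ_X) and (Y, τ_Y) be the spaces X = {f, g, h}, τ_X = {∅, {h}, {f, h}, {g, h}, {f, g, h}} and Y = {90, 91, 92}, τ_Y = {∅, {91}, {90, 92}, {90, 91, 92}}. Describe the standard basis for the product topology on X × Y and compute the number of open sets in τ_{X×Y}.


Basis B = {∅ × ∅, {h} × {91}, {f, h} × {91}, {g, h} × {91}, {h} × {90, 92}, {f, g, h} × {91}, {h} × {90, 91, 92}, {f, h} × {90, 92}, {g, h} × {90, 92}, {f, h} × {90, 91, 92}, {f, g, h} × {90, 92}, {g, h} × {90, 91, 92}, {f, g, h} × {90, 91, 92}}; |τ_{X×Y}| = 25.

Enumerate products U × V with U ∈ τ_X, V ∈ τ_Y (deduplicated):
  ∅ × ∅ = {} (∅)
  {h} × {91} = {(h,91)}
  {f, h} × {91} = {(f,91), (h,91)}
  {g, h} × {91} = {(g,91), (h,91)}
  {h} × {90, 92} = {(h,90), (h,92)}
  {f, g, h} × {91} = {(f,91), (g,91), (h,91)}
  {h} × {90, 91, 92} = {(h,90), (h,91), (h,92)}
  {f, h} × {90, 92} = {(f,90), (f,92), (h,90), (h,92)}
  {g, h} × {90, 92} = {(g,90), (g,92), (h,90), (h,92)}
  {f, h} × {90, 91, 92} = {(f,90), (f,91), (f,92), (h,90), (h,91), (h,92)}
  {f, g, h} × {90, 92} = {(f,90), (f,92), (g,90), (g,92), (h,90), (h,92)}
  {g, h} × {90, 91, 92} = {(g,90), (g,91), (g,92), (h,90), (h,91), (h,92)}
  {f, g, h} × {90, 91, 92} = {(f,90), (f,91), (f,92), (g,90), (g,91), (g,92), (h,90), (h,91), (h,92)}
These 13 distinct sets form the basis B.
Close under arbitrary unions to get τ_{X×Y}; counting gives |τ_{X×Y}| = 25.


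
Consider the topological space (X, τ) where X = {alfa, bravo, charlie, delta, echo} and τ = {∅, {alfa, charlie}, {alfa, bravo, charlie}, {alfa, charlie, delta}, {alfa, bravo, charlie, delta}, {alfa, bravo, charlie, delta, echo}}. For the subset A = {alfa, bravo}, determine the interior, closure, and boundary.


int(A) = ∅, cl(A) = {alfa, bravo, charlie, delta, echo}, ∂A = {alfa, bravo, charlie, delta, echo}.

Closed sets in (X, τ) are complements of opens:
  closed(X, τ) = {∅, {echo}, {bravo, echo}, {delta, echo}, {bravo, delta, echo}, {alfa, bravo, charlie, delta, echo}}.
int(A) = ⋃ {U ∈ τ : U ⊆ A}. Opens contained in A: ∅.
Taking the union of these: int(A) = ∅.
cl(A) = ⋂ {C closed : A ⊆ C}. Closed sets containing A: {alfa, bravo, charlie, delta, echo}.
Intersecting these: cl(A) = {alfa, bravo, charlie, delta, echo}.
∂A = cl(A) ∖ int(A) = {alfa, bravo, charlie, delta, echo} ∖ ∅ = {alfa, bravo, charlie, delta, echo}.


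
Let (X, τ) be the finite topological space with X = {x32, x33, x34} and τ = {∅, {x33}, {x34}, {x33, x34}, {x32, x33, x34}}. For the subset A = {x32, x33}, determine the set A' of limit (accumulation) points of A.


A' = {x32}

For each x ∈ X, list the open sets U ∈ τ with x ∈ U, then check whether U ∩ (A ∖ {x}) ≠ ∅ for every such U.
  x = x32: opens ∋ x are {x32, x33, x34}; each meets A ∖ {x32}, so x IS a limit point.
  x = x33: open {x33} ∋ x has {x33} ∩ (A ∖ {x33}) = ∅, so x is NOT a limit point.
  x = x34: open {x34} ∋ x has {x34} ∩ (A ∖ {x34}) = ∅, so x is NOT a limit point.
Collecting: A' = {x32}.


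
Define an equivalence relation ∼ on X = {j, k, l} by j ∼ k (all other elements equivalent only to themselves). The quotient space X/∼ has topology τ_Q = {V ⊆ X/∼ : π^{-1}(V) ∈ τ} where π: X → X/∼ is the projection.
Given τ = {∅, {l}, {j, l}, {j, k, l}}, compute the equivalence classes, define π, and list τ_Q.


X/∼ = {[j=k], [l]}; |τ_Q| = 3.

Equivalence classes: [j=k], [l].
Quotient map π: X → X/∼ sends j ↦ [j=k], k ↦ [j=k], l ↦ [l].
For each subset V ⊆ X/∼, compute π^{-1}(V) ⊆ X and check whether π^{-1}(V) ∈ τ. V is open in τ_Q iff π^{-1}(V) ∈ τ.
  V = {}: π^{-1}(V) = ∅ ∈ τ ✓.
  V = {[j=k]}: π^{-1}(V) = {j, k} ∉ τ ✗.
  V = {[l]}: π^{-1}(V) = {l} ∈ τ ✓.
  V = {[j=k], [l]}: π^{-1}(V) = {j, k, l} ∈ τ ✓.
Open sets in the quotient: τ_Q = {{}, {[l]}, {[j=k], [l]}} (3 elements).


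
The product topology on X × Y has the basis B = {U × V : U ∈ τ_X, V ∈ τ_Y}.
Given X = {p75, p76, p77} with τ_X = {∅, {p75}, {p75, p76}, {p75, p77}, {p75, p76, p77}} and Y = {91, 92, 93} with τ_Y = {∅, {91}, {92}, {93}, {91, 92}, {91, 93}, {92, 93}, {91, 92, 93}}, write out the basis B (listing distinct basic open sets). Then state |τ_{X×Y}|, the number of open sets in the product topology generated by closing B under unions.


Basis B = {∅ × ∅, {p75} × {91}, {p75} × {92}, {p75} × {93}, {p75} × {91, 92}, {p75} × {91, 93}, {p75, p76} × {91}, {p75, p77} × {91}, {p75} × {92, 93}, {p75, p76} × {92}, {p75, p77} × {92}, {p75, p76} × {93}, {p75, p77} × {93}, {p75} × {91, 92, 93}, {p75, p76, p77} × {91}, {p75, p76, p77} × {92}, {p75, p76, p77} × {93}, {p75, p76} × {91, 92}, {p75, p77} × {91, 92}, {p75, p76} × {91, 93}, {p75, p77} × {91, 93}, {p75, p76} × {92, 93}, {p75, p77} × {92, 93}, {p75, p76} × {91, 92, 93}, {p75, p77} × {91, 92, 93}, {p75, p76, p77} × {91, 92}, {p75, p76, p77} × {91, 93}, {p75, p76, p77} × {92, 93}, {p75, p76, p77} × {91, 92, 93}}; |τ_{X×Y}| = 125.

Enumerate products U × V with U ∈ τ_X, V ∈ τ_Y (deduplicated):
  ∅ × ∅ = {} (∅)
  {p75} × {91} = {(p75,91)}
  {p75} × {92} = {(p75,92)}
  {p75} × {93} = {(p75,93)}
  {p75} × {91, 92} = {(p75,91), (p75,92)}
  {p75} × {91, 93} = {(p75,91), (p75,93)}
  {p75, p76} × {91} = {(p75,91), (p76,91)}
  {p75, p77} × {91} = {(p75,91), (p77,91)}
  {p75} × {92, 93} = {(p75,92), (p75,93)}
  {p75, p76} × {92} = {(p75,92), (p76,92)}
  {p75, p77} × {92} = {(p75,92), (p77,92)}
  {p75, p76} × {93} = {(p75,93), (p76,93)}
  {p75, p77} × {93} = {(p75,93), (p77,93)}
  {p75} × {91, 92, 93} = {(p75,91), (p75,92), (p75,93)}
  {p75, p76, p77} × {91} = {(p75,91), (p76,91), (p77,91)}
  {p75, p76, p77} × {92} = {(p75,92), (p76,92), (p77,92)}
  {p75, p76, p77} × {93} = {(p75,93), (p76,93), (p77,93)}
  {p75, p76} × {91, 92} = {(p75,91), (p75,92), (p76,91), (p76,92)}
  {p75, p77} × {91, 92} = {(p75,91), (p75,92), (p77,91), (p77,92)}
  {p75, p76} × {91, 93} = {(p75,91), (p75,93), (p76,91), (p76,93)}
  {p75, p77} × {91, 93} = {(p75,91), (p75,93), (p77,91), (p77,93)}
  {p75, p76} × {92, 93} = {(p75,92), (p75,93), (p76,92), (p76,93)}
  {p75, p77} × {92, 93} = {(p75,92), (p75,93), (p77,92), (p77,93)}
  {p75, p76} × {91, 92, 93} = {(p75,91), (p75,92), (p75,93), (p76,91), (p76,92), (p76,93)}
  {p75, p77} × {91, 92, 93} = {(p75,91), (p75,92), (p75,93), (p77,91), (p77,92), (p77,93)}
  {p75, p76, p77} × {91, 92} = {(p75,91), (p75,92), (p76,91), (p76,92), (p77,91), (p77,92)}
  {p75, p76, p77} × {91, 93} = {(p75,91), (p75,93), (p76,91), (p76,93), (p77,91), (p77,93)}
  {p75, p76, p77} × {92, 93} = {(p75,92), (p75,93), (p76,92), (p76,93), (p77,92), (p77,93)}
  {p75, p76, p77} × {91, 92, 93} = {(p75,91), (p75,92), (p75,93), (p76,91), (p76,92), (p76,93), (p77,91), (p77,92), (p77,93)}
These 29 distinct sets form the basis B.
Close under arbitrary unions to get τ_{X×Y}; counting gives |τ_{X×Y}| = 125.


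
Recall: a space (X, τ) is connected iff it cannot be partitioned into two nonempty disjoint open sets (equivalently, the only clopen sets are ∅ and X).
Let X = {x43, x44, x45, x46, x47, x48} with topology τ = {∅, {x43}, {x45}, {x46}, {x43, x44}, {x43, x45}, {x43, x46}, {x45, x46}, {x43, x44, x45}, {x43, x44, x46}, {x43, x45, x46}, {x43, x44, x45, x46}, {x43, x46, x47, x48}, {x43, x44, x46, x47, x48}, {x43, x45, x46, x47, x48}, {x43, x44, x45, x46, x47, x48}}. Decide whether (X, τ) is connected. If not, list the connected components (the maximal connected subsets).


(X, τ) is disconnected; components = [{x45}, {x43, x44, x46, x47, x48}].

Find clopen sets (U ∈ τ with X ∖ U ∈ τ):
  U = ∅, X ∖ U = {x43, x44, x45, x46, x47, x48} — both open, so U is clopen.
  U = {x45}, X ∖ U = {x43, x44, x46, x47, x48} — both open, so U is clopen.
  U = {x43, x44, x46, x47, x48}, X ∖ U = {x45} — both open, so U is clopen.
  U = {x43, x44, x45, x46, x47, x48}, X ∖ U = ∅ — both open, so U is clopen.
Nontrivial clopen(s) exist: e.g. {x43, x44, x46, x47, x48}. So (X, τ) is disconnected.
Compute connected components by grouping points that agree on all clopens:
  component: {x45}
  component: {x43, x44, x46, x47, x48}


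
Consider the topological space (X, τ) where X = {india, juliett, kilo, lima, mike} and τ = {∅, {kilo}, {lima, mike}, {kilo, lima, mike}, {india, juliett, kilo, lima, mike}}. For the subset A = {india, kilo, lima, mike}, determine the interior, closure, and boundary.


int(A) = {kilo, lima, mike}, cl(A) = {india, juliett, kilo, lima, mike}, ∂A = {india, juliett}.

Closed sets in (X, τ) are complements of opens:
  closed(X, τ) = {∅, {india, juliett}, {india, juliett, kilo}, {india, juliett, lima, mike}, {india, juliett, kilo, lima, mike}}.
int(A) = ⋃ {U ∈ τ : U ⊆ A}. Opens contained in A: ∅, {kilo}, {lima, mike}, {kilo, lima, mike}.
Taking the union of these: int(A) = {kilo, lima, mike}.
cl(A) = ⋂ {C closed : A ⊆ C}. Closed sets containing A: {india, juliett, kilo, lima, mike}.
Intersecting these: cl(A) = {india, juliett, kilo, lima, mike}.
∂A = cl(A) ∖ int(A) = {india, juliett, kilo, lima, mike} ∖ {kilo, lima, mike} = {india, juliett}.


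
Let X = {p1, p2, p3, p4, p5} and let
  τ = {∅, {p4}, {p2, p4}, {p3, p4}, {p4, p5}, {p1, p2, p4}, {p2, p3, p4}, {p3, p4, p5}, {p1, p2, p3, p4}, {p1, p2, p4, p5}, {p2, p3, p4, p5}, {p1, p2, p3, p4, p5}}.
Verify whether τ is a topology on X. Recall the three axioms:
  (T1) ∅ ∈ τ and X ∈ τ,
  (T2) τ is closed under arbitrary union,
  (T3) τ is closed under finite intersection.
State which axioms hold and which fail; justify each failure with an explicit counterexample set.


τ is NOT a topology on X.

Axiom (T1): ∅ ∈ τ? Yes; X ∈ τ? Yes.
Axiom (T2/T3): check pairwise unions and intersections of members of τ.
Counterexample for (T2): {p2, p4} ∪ {p4, p5} = {p2, p4, p5} ∉ τ. Therefore τ is NOT a topology.


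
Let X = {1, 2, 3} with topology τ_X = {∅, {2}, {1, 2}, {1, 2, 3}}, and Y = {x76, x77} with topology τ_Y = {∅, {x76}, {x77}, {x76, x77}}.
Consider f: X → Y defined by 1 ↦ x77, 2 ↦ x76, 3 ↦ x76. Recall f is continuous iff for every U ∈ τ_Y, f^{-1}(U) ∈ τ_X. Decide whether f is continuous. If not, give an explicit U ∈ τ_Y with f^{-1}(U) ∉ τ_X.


f is NOT continuous.

Compute f^{-1}(U) for each U ∈ τ_Y:
  U = ∅: f^{-1}(U) = ∅ ∈ τ_X ✓.
  U = {x76}: f^{-1}(U) = {2, 3} ∉ τ_X ✗.
  U = {x77}: f^{-1}(U) = {1} ∉ τ_X ✗.
  U = {x76, x77}: f^{-1}(U) = {1, 2, 3} ∈ τ_X ✓.
Found U = {x76} with f^{-1}(U) = {2, 3} not in τ_X. Therefore f is NOT continuous.


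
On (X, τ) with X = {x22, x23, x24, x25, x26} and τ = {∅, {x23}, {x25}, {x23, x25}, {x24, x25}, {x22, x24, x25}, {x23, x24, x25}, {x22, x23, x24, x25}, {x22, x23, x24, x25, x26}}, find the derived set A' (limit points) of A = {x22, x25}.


A' = {x22, x24, x26}

For each x ∈ X, list the open sets U ∈ τ with x ∈ U, then check whether U ∩ (A ∖ {x}) ≠ ∅ for every such U.
  x = x22: opens ∋ x are {x22, x24, x25}, {x22, x23, x24, x25}, {x22, x23, x24, x25, x26}; each meets A ∖ {x22}, so x IS a limit point.
  x = x23: open {x23} ∋ x has {x23} ∩ (A ∖ {x23}) = ∅, so x is NOT a limit point.
  x = x24: opens ∋ x are {x24, x25}, {x22, x24, x25}, {x23, x24, x25}, {x22, x23, x24, x25}, {x22, x23, x24, x25, x26}; each meets A ∖ {x24}, so x IS a limit point.
  x = x25: open {x25} ∋ x has {x25} ∩ (A ∖ {x25}) = ∅, so x is NOT a limit point.
  x = x26: opens ∋ x are {x22, x23, x24, x25, x26}; each meets A ∖ {x26}, so x IS a limit point.
Collecting: A' = {x22, x24, x26}.


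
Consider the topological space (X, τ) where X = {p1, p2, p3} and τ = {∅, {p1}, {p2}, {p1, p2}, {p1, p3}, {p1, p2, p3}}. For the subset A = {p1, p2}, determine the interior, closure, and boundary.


int(A) = {p1, p2}, cl(A) = {p1, p2, p3}, ∂A = {p3}.

Closed sets in (X, τ) are complements of opens:
  closed(X, τ) = {∅, {p2}, {p3}, {p1, p3}, {p2, p3}, {p1, p2, p3}}.
int(A) = ⋃ {U ∈ τ : U ⊆ A}. Opens contained in A: ∅, {p1}, {p2}, {p1, p2}.
Taking the union of these: int(A) = {p1, p2}.
cl(A) = ⋂ {C closed : A ⊆ C}. Closed sets containing A: {p1, p2, p3}.
Intersecting these: cl(A) = {p1, p2, p3}.
∂A = cl(A) ∖ int(A) = {p1, p2, p3} ∖ {p1, p2} = {p3}.


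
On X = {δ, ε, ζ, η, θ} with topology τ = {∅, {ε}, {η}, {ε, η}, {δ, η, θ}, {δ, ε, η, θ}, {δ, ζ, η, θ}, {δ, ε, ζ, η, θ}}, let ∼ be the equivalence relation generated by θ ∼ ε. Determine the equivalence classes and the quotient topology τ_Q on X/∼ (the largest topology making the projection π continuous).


X/∼ = {[δ], [ε=θ], [ζ], [η]}; |τ_Q| = 4.

Equivalence classes: [δ], [ε=θ], [ζ], [η].
Quotient map π: X → X/∼ sends δ ↦ [δ], ε ↦ [ε=θ], ζ ↦ [ζ], η ↦ [η], θ ↦ [ε=θ].
For each subset V ⊆ X/∼, compute π^{-1}(V) ⊆ X and check whether π^{-1}(V) ∈ τ. V is open in τ_Q iff π^{-1}(V) ∈ τ.
  V = {}: π^{-1}(V) = ∅ ∈ τ ✓.
  V = {[δ]}: π^{-1}(V) = {δ} ∉ τ ✗.
  V = {[ε=θ]}: π^{-1}(V) = {ε, θ} ∉ τ ✗.
  V = {[δ], [ε=θ]}: π^{-1}(V) = {δ, ε, θ} ∉ τ ✗.
  V = {[ζ]}: π^{-1}(V) = {ζ} ∉ τ ✗.
  V = {[δ], [ζ]}: π^{-1}(V) = {δ, ζ} ∉ τ ✗.
  V = {[ε=θ], [ζ]}: π^{-1}(V) = {ε, ζ, θ} ∉ τ ✗.
  V = {[δ], [ε=θ], [ζ]}: π^{-1}(V) = {δ, ε, ζ, θ} ∉ τ ✗.
  V = {[η]}: π^{-1}(V) = {η} ∈ τ ✓.
  V = {[δ], [η]}: π^{-1}(V) = {δ, η} ∉ τ ✗.
  V = {[ε=θ], [η]}: π^{-1}(V) = {ε, η, θ} ∉ τ ✗.
  V = {[δ], [ε=θ], [η]}: π^{-1}(V) = {δ, ε, η, θ} ∈ τ ✓.
  V = {[ζ], [η]}: π^{-1}(V) = {ζ, η} ∉ τ ✗.
  V = {[δ], [ζ], [η]}: π^{-1}(V) = {δ, ζ, η} ∉ τ ✗.
  V = {[ε=θ], [ζ], [η]}: π^{-1}(V) = {ε, ζ, η, θ} ∉ τ ✗.
  V = {[δ], [ε=θ], [ζ], [η]}: π^{-1}(V) = {δ, ε, ζ, η, θ} ∈ τ ✓.
Open sets in the quotient: τ_Q = {{}, {[η]}, {[δ], [ε=θ], [η]}, {[δ], [ε=θ], [ζ], [η]}} (4 elements).


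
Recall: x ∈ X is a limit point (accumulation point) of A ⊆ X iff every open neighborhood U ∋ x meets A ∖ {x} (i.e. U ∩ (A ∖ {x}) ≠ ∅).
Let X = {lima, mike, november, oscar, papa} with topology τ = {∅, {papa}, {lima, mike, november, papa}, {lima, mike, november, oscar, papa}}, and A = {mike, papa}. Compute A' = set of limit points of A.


A' = {lima, mike, november, oscar}

For each x ∈ X, list the open sets U ∈ τ with x ∈ U, then check whether U ∩ (A ∖ {x}) ≠ ∅ for every such U.
  x = lima: opens ∋ x are {lima, mike, november, papa}, {lima, mike, november, oscar, papa}; each meets A ∖ {lima}, so x IS a limit point.
  x = mike: opens ∋ x are {lima, mike, november, papa}, {lima, mike, november, oscar, papa}; each meets A ∖ {mike}, so x IS a limit point.
  x = november: opens ∋ x are {lima, mike, november, papa}, {lima, mike, november, oscar, papa}; each meets A ∖ {november}, so x IS a limit point.
  x = oscar: opens ∋ x are {lima, mike, november, oscar, papa}; each meets A ∖ {oscar}, so x IS a limit point.
  x = papa: open {papa} ∋ x has {papa} ∩ (A ∖ {papa}) = ∅, so x is NOT a limit point.
Collecting: A' = {lima, mike, november, oscar}.


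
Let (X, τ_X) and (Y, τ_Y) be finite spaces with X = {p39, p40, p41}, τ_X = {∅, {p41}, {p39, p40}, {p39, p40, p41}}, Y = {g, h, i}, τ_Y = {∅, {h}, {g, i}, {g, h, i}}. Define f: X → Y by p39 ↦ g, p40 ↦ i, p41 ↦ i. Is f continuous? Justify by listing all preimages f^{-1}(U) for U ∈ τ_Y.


f IS continuous.

Compute f^{-1}(U) for each U ∈ τ_Y:
  U = ∅: f^{-1}(U) = ∅ ∈ τ_X ✓.
  U = {h}: f^{-1}(U) = ∅ ∈ τ_X ✓.
  U = {g, i}: f^{-1}(U) = {p39, p40, p41} ∈ τ_X ✓.
  U = {g, h, i}: f^{-1}(U) = {p39, p40, p41} ∈ τ_X ✓.
Every preimage lies in τ_X, so f IS continuous.


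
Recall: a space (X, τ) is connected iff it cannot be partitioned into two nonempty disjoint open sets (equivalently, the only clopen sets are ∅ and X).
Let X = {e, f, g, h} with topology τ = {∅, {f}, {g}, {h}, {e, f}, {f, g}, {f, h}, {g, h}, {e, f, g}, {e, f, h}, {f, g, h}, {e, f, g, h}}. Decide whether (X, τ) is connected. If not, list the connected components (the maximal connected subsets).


(X, τ) is disconnected; components = [{g}, {h}, {e, f}].

Find clopen sets (U ∈ τ with X ∖ U ∈ τ):
  U = ∅, X ∖ U = {e, f, g, h} — both open, so U is clopen.
  U = {g}, X ∖ U = {e, f, h} — both open, so U is clopen.
  U = {h}, X ∖ U = {e, f, g} — both open, so U is clopen.
  U = {e, f}, X ∖ U = {g, h} — both open, so U is clopen.
  U = {g, h}, X ∖ U = {e, f} — both open, so U is clopen.
  U = {e, f, g}, X ∖ U = {h} — both open, so U is clopen.
  U = {e, f, h}, X ∖ U = {g} — both open, so U is clopen.
  U = {e, f, g, h}, X ∖ U = ∅ — both open, so U is clopen.
Nontrivial clopen(s) exist: e.g. {g, h}. So (X, τ) is disconnected.
Compute connected components by grouping points that agree on all clopens:
  component: {g}
  component: {h}
  component: {e, f}


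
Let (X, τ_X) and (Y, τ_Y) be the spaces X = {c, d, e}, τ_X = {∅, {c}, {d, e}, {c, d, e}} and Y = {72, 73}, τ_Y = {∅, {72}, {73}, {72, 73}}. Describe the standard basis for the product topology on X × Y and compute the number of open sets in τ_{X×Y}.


Basis B = {∅ × ∅, {c} × {72}, {c} × {73}, {c} × {72, 73}, {d, e} × {72}, {d, e} × {73}, {c, d, e} × {72}, {c, d, e} × {73}, {d, e} × {72, 73}, {c, d, e} × {72, 73}}; |τ_{X×Y}| = 16.

Enumerate products U × V with U ∈ τ_X, V ∈ τ_Y (deduplicated):
  ∅ × ∅ = {} (∅)
  {c} × {72} = {(c,72)}
  {c} × {73} = {(c,73)}
  {c} × {72, 73} = {(c,72), (c,73)}
  {d, e} × {72} = {(d,72), (e,72)}
  {d, e} × {73} = {(d,73), (e,73)}
  {c, d, e} × {72} = {(c,72), (d,72), (e,72)}
  {c, d, e} × {73} = {(c,73), (d,73), (e,73)}
  {d, e} × {72, 73} = {(d,72), (d,73), (e,72), (e,73)}
  {c, d, e} × {72, 73} = {(c,72), (c,73), (d,72), (d,73), (e,72), (e,73)}
These 10 distinct sets form the basis B.
Close under arbitrary unions to get τ_{X×Y}; counting gives |τ_{X×Y}| = 16.


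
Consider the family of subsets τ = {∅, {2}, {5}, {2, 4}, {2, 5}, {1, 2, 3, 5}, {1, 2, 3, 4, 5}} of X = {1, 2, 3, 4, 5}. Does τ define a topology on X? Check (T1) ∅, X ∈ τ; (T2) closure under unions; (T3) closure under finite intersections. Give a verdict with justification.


τ is NOT a topology on X.

Axiom (T1): ∅ ∈ τ? Yes; X ∈ τ? Yes.
Axiom (T2/T3): check pairwise unions and intersections of members of τ.
Counterexample for (T2): {5} ∪ {2, 4} = {2, 4, 5} ∉ τ. Therefore τ is NOT a topology.


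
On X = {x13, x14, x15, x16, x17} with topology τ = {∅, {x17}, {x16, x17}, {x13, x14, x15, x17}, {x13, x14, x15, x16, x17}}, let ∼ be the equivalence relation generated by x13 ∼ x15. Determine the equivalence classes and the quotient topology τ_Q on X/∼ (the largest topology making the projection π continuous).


X/∼ = {[x13=x15], [x14], [x16], [x17]}; |τ_Q| = 5.

Equivalence classes: [x13=x15], [x14], [x16], [x17].
Quotient map π: X → X/∼ sends x13 ↦ [x13=x15], x14 ↦ [x14], x15 ↦ [x13=x15], x16 ↦ [x16], x17 ↦ [x17].
For each subset V ⊆ X/∼, compute π^{-1}(V) ⊆ X and check whether π^{-1}(V) ∈ τ. V is open in τ_Q iff π^{-1}(V) ∈ τ.
  V = {}: π^{-1}(V) = ∅ ∈ τ ✓.
  V = {[x13=x15]}: π^{-1}(V) = {x13, x15} ∉ τ ✗.
  V = {[x14]}: π^{-1}(V) = {x14} ∉ τ ✗.
  V = {[x13=x15], [x14]}: π^{-1}(V) = {x13, x14, x15} ∉ τ ✗.
  V = {[x16]}: π^{-1}(V) = {x16} ∉ τ ✗.
  V = {[x13=x15], [x16]}: π^{-1}(V) = {x13, x15, x16} ∉ τ ✗.
  V = {[x14], [x16]}: π^{-1}(V) = {x14, x16} ∉ τ ✗.
  V = {[x13=x15], [x14], [x16]}: π^{-1}(V) = {x13, x14, x15, x16} ∉ τ ✗.
  V = {[x17]}: π^{-1}(V) = {x17} ∈ τ ✓.
  V = {[x13=x15], [x17]}: π^{-1}(V) = {x13, x15, x17} ∉ τ ✗.
  V = {[x14], [x17]}: π^{-1}(V) = {x14, x17} ∉ τ ✗.
  V = {[x13=x15], [x14], [x17]}: π^{-1}(V) = {x13, x14, x15, x17} ∈ τ ✓.
  V = {[x16], [x17]}: π^{-1}(V) = {x16, x17} ∈ τ ✓.
  V = {[x13=x15], [x16], [x17]}: π^{-1}(V) = {x13, x15, x16, x17} ∉ τ ✗.
  V = {[x14], [x16], [x17]}: π^{-1}(V) = {x14, x16, x17} ∉ τ ✗.
  V = {[x13=x15], [x14], [x16], [x17]}: π^{-1}(V) = {x13, x14, x15, x16, x17} ∈ τ ✓.
Open sets in the quotient: τ_Q = {{}, {[x17]}, {[x13=x15], [x14], [x17]}, {[x16], [x17]}, {[x13=x15], [x14], [x16], [x17]}} (5 elements).


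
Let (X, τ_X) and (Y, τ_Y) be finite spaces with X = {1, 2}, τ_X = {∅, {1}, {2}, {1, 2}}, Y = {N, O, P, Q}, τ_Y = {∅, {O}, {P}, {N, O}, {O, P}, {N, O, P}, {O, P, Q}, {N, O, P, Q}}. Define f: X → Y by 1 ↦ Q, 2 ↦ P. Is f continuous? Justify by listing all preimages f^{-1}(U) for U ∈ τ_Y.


f IS continuous.

Compute f^{-1}(U) for each U ∈ τ_Y:
  U = ∅: f^{-1}(U) = ∅ ∈ τ_X ✓.
  U = {O}: f^{-1}(U) = ∅ ∈ τ_X ✓.
  U = {P}: f^{-1}(U) = {2} ∈ τ_X ✓.
  U = {N, O}: f^{-1}(U) = ∅ ∈ τ_X ✓.
  U = {O, P}: f^{-1}(U) = {2} ∈ τ_X ✓.
  U = {N, O, P}: f^{-1}(U) = {2} ∈ τ_X ✓.
  U = {O, P, Q}: f^{-1}(U) = {1, 2} ∈ τ_X ✓.
  U = {N, O, P, Q}: f^{-1}(U) = {1, 2} ∈ τ_X ✓.
Every preimage lies in τ_X, so f IS continuous.


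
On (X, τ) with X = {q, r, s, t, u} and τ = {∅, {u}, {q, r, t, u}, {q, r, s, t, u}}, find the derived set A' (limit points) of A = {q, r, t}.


A' = {q, r, s, t}

For each x ∈ X, list the open sets U ∈ τ with x ∈ U, then check whether U ∩ (A ∖ {x}) ≠ ∅ for every such U.
  x = q: opens ∋ x are {q, r, t, u}, {q, r, s, t, u}; each meets A ∖ {q}, so x IS a limit point.
  x = r: opens ∋ x are {q, r, t, u}, {q, r, s, t, u}; each meets A ∖ {r}, so x IS a limit point.
  x = s: opens ∋ x are {q, r, s, t, u}; each meets A ∖ {s}, so x IS a limit point.
  x = t: opens ∋ x are {q, r, t, u}, {q, r, s, t, u}; each meets A ∖ {t}, so x IS a limit point.
  x = u: open {u} ∋ x has {u} ∩ (A ∖ {u}) = ∅, so x is NOT a limit point.
Collecting: A' = {q, r, s, t}.


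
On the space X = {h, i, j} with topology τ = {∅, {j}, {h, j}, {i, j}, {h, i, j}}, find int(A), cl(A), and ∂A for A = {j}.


int(A) = {j}, cl(A) = {h, i, j}, ∂A = {h, i}.

Closed sets in (X, τ) are complements of opens:
  closed(X, τ) = {∅, {h}, {i}, {h, i}, {h, i, j}}.
int(A) = ⋃ {U ∈ τ : U ⊆ A}. Opens contained in A: ∅, {j}.
Taking the union of these: int(A) = {j}.
cl(A) = ⋂ {C closed : A ⊆ C}. Closed sets containing A: {h, i, j}.
Intersecting these: cl(A) = {h, i, j}.
∂A = cl(A) ∖ int(A) = {h, i, j} ∖ {j} = {h, i}.


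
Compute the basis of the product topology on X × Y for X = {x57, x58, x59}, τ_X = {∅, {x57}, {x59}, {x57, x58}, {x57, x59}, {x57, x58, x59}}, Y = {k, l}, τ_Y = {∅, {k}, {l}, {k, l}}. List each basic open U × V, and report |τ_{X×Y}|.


Basis B = {∅ × ∅, {x57} × {k}, {x57} × {l}, {x59} × {k}, {x59} × {l}, {x57} × {k, l}, {x57, x58} × {k}, {x57, x59} × {k}, {x57, x58} × {l}, {x57, x59} × {l}, {x59} × {k, l}, {x57, x58, x59} × {k}, {x57, x58, x59} × {l}, {x57, x58} × {k, l}, {x57, x59} × {k, l}, {x57, x58, x59} × {k, l}}; |τ_{X×Y}| = 36.

Enumerate products U × V with U ∈ τ_X, V ∈ τ_Y (deduplicated):
  ∅ × ∅ = {} (∅)
  {x57} × {k} = {(x57,k)}
  {x57} × {l} = {(x57,l)}
  {x59} × {k} = {(x59,k)}
  {x59} × {l} = {(x59,l)}
  {x57} × {k, l} = {(x57,k), (x57,l)}
  {x57, x58} × {k} = {(x57,k), (x58,k)}
  {x57, x59} × {k} = {(x57,k), (x59,k)}
  {x57, x58} × {l} = {(x57,l), (x58,l)}
  {x57, x59} × {l} = {(x57,l), (x59,l)}
  {x59} × {k, l} = {(x59,k), (x59,l)}
  {x57, x58, x59} × {k} = {(x57,k), (x58,k), (x59,k)}
  {x57, x58, x59} × {l} = {(x57,l), (x58,l), (x59,l)}
  {x57, x58} × {k, l} = {(x57,k), (x57,l), (x58,k), (x58,l)}
  {x57, x59} × {k, l} = {(x57,k), (x57,l), (x59,k), (x59,l)}
  {x57, x58, x59} × {k, l} = {(x57,k), (x57,l), (x58,k), (x58,l), (x59,k), (x59,l)}
These 16 distinct sets form the basis B.
Close under arbitrary unions to get τ_{X×Y}; counting gives |τ_{X×Y}| = 36.


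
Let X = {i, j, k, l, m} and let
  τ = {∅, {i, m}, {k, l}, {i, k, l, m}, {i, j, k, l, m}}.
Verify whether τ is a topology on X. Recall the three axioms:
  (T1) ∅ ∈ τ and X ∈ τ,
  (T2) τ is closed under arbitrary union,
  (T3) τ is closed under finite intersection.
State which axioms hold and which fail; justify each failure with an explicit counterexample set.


τ IS a topology on X.

Axiom (T1): ∅ ∈ τ? Yes; X ∈ τ? Yes.
Axiom (T2/T3): check pairwise unions and intersections of members of τ.
All pairwise intersections and unions checked — each lies in τ. Therefore τ satisfies (T1), (T2), (T3): it IS a topology on X.


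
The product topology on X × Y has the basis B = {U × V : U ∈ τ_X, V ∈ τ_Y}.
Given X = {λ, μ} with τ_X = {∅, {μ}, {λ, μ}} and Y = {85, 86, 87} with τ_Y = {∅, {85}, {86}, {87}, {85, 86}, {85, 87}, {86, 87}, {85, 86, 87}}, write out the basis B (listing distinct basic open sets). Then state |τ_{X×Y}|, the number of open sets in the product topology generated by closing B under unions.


Basis B = {∅ × ∅, {μ} × {85}, {μ} × {86}, {μ} × {87}, {λ, μ} × {85}, {λ, μ} × {86}, {λ, μ} × {87}, {μ} × {85, 86}, {μ} × {85, 87}, {μ} × {86, 87}, {μ} × {85, 86, 87}, {λ, μ} × {85, 86}, {λ, μ} × {85, 87}, {λ, μ} × {86, 87}, {λ, μ} × {85, 86, 87}}; |τ_{X×Y}| = 27.

Enumerate products U × V with U ∈ τ_X, V ∈ τ_Y (deduplicated):
  ∅ × ∅ = {} (∅)
  {μ} × {85} = {(μ,85)}
  {μ} × {86} = {(μ,86)}
  {μ} × {87} = {(μ,87)}
  {λ, μ} × {85} = {(λ,85), (μ,85)}
  {λ, μ} × {86} = {(λ,86), (μ,86)}
  {λ, μ} × {87} = {(λ,87), (μ,87)}
  {μ} × {85, 86} = {(μ,85), (μ,86)}
  {μ} × {85, 87} = {(μ,85), (μ,87)}
  {μ} × {86, 87} = {(μ,86), (μ,87)}
  {μ} × {85, 86, 87} = {(μ,85), (μ,86), (μ,87)}
  {λ, μ} × {85, 86} = {(λ,85), (λ,86), (μ,85), (μ,86)}
  {λ, μ} × {85, 87} = {(λ,85), (λ,87), (μ,85), (μ,87)}
  {λ, μ} × {86, 87} = {(λ,86), (λ,87), (μ,86), (μ,87)}
  {λ, μ} × {85, 86, 87} = {(λ,85), (λ,86), (λ,87), (μ,85), (μ,86), (μ,87)}
These 15 distinct sets form the basis B.
Close under arbitrary unions to get τ_{X×Y}; counting gives |τ_{X×Y}| = 27.


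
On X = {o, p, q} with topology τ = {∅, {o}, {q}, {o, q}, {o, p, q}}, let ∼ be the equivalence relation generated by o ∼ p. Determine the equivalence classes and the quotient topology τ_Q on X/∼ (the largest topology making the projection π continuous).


X/∼ = {[o=p], [q]}; |τ_Q| = 3.

Equivalence classes: [o=p], [q].
Quotient map π: X → X/∼ sends o ↦ [o=p], p ↦ [o=p], q ↦ [q].
For each subset V ⊆ X/∼, compute π^{-1}(V) ⊆ X and check whether π^{-1}(V) ∈ τ. V is open in τ_Q iff π^{-1}(V) ∈ τ.
  V = {}: π^{-1}(V) = ∅ ∈ τ ✓.
  V = {[o=p]}: π^{-1}(V) = {o, p} ∉ τ ✗.
  V = {[q]}: π^{-1}(V) = {q} ∈ τ ✓.
  V = {[o=p], [q]}: π^{-1}(V) = {o, p, q} ∈ τ ✓.
Open sets in the quotient: τ_Q = {{}, {[q]}, {[o=p], [q]}} (3 elements).


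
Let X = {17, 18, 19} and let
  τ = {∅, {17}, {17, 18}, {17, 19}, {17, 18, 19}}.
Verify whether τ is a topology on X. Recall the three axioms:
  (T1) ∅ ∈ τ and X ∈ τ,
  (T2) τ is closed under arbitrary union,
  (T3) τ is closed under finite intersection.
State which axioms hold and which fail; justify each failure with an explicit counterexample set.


τ IS a topology on X.

Axiom (T1): ∅ ∈ τ? Yes; X ∈ τ? Yes.
Axiom (T2/T3): check pairwise unions and intersections of members of τ.
All pairwise intersections and unions checked — each lies in τ. Therefore τ satisfies (T1), (T2), (T3): it IS a topology on X.


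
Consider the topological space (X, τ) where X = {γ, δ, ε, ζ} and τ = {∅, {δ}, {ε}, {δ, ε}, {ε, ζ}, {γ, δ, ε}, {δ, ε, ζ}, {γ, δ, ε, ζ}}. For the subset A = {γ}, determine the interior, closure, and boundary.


int(A) = ∅, cl(A) = {γ}, ∂A = {γ}.

Closed sets in (X, τ) are complements of opens:
  closed(X, τ) = {∅, {γ}, {ζ}, {γ, δ}, {γ, ζ}, {γ, δ, ζ}, {γ, ε, ζ}, {γ, δ, ε, ζ}}.
int(A) = ⋃ {U ∈ τ : U ⊆ A}. Opens contained in A: ∅.
Taking the union of these: int(A) = ∅.
cl(A) = ⋂ {C closed : A ⊆ C}. Closed sets containing A: {γ}, {γ, δ}, {γ, ζ}, {γ, δ, ζ}, {γ, ε, ζ}, {γ, δ, ε, ζ}.
Intersecting these: cl(A) = {γ}.
∂A = cl(A) ∖ int(A) = {γ} ∖ ∅ = {γ}.


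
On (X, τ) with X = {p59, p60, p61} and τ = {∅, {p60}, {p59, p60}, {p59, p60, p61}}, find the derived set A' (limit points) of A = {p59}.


A' = {p61}

For each x ∈ X, list the open sets U ∈ τ with x ∈ U, then check whether U ∩ (A ∖ {x}) ≠ ∅ for every such U.
  x = p59: open {p59, p60} ∋ x has {p59, p60} ∩ (A ∖ {p59}) = ∅, so x is NOT a limit point.
  x = p60: open {p60} ∋ x has {p60} ∩ (A ∖ {p60}) = ∅, so x is NOT a limit point.
  x = p61: opens ∋ x are {p59, p60, p61}; each meets A ∖ {p61}, so x IS a limit point.
Collecting: A' = {p61}.


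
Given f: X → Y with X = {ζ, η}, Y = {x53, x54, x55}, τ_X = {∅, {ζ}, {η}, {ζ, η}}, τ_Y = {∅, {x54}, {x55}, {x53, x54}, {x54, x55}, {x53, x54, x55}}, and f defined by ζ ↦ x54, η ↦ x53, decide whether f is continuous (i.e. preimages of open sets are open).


f IS continuous.

Compute f^{-1}(U) for each U ∈ τ_Y:
  U = ∅: f^{-1}(U) = ∅ ∈ τ_X ✓.
  U = {x54}: f^{-1}(U) = {ζ} ∈ τ_X ✓.
  U = {x55}: f^{-1}(U) = ∅ ∈ τ_X ✓.
  U = {x53, x54}: f^{-1}(U) = {ζ, η} ∈ τ_X ✓.
  U = {x54, x55}: f^{-1}(U) = {ζ} ∈ τ_X ✓.
  U = {x53, x54, x55}: f^{-1}(U) = {ζ, η} ∈ τ_X ✓.
Every preimage lies in τ_X, so f IS continuous.


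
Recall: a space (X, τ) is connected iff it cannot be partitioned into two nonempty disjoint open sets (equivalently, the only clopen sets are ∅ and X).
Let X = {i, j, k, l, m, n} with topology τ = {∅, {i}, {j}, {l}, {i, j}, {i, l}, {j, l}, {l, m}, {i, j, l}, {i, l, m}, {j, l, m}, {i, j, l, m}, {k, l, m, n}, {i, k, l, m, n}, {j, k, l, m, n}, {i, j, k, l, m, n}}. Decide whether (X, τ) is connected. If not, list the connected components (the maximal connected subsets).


(X, τ) is disconnected; components = [{i}, {j}, {k, l, m, n}].

Find clopen sets (U ∈ τ with X ∖ U ∈ τ):
  U = ∅, X ∖ U = {i, j, k, l, m, n} — both open, so U is clopen.
  U = {i}, X ∖ U = {j, k, l, m, n} — both open, so U is clopen.
  U = {j}, X ∖ U = {i, k, l, m, n} — both open, so U is clopen.
  U = {i, j}, X ∖ U = {k, l, m, n} — both open, so U is clopen.
  U = {k, l, m, n}, X ∖ U = {i, j} — both open, so U is clopen.
  U = {i, k, l, m, n}, X ∖ U = {j} — both open, so U is clopen.
  U = {j, k, l, m, n}, X ∖ U = {i} — both open, so U is clopen.
  U = {i, j, k, l, m, n}, X ∖ U = ∅ — both open, so U is clopen.
Nontrivial clopen(s) exist: e.g. {i, j}. So (X, τ) is disconnected.
Compute connected components by grouping points that agree on all clopens:
  component: {i}
  component: {j}
  component: {k, l, m, n}


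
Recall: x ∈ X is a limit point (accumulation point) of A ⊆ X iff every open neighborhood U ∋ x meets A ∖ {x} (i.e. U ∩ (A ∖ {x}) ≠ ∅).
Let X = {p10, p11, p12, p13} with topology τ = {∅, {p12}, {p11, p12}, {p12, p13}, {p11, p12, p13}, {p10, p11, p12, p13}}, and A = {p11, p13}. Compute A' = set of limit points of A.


A' = {p10}

For each x ∈ X, list the open sets U ∈ τ with x ∈ U, then check whether U ∩ (A ∖ {x}) ≠ ∅ for every such U.
  x = p10: opens ∋ x are {p10, p11, p12, p13}; each meets A ∖ {p10}, so x IS a limit point.
  x = p11: open {p11, p12} ∋ x has {p11, p12} ∩ (A ∖ {p11}) = ∅, so x is NOT a limit point.
  x = p12: open {p12} ∋ x has {p12} ∩ (A ∖ {p12}) = ∅, so x is NOT a limit point.
  x = p13: open {p12, p13} ∋ x has {p12, p13} ∩ (A ∖ {p13}) = ∅, so x is NOT a limit point.
Collecting: A' = {p10}.


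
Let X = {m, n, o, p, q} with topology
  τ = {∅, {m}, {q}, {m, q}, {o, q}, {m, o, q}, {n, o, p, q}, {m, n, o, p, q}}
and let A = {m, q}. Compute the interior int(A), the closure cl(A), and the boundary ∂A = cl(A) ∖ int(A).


int(A) = {m, q}, cl(A) = {m, n, o, p, q}, ∂A = {n, o, p}.

Closed sets in (X, τ) are complements of opens:
  closed(X, τ) = {∅, {m}, {n, p}, {m, n, p}, {n, o, p}, {m, n, o, p}, {n, o, p, q}, {m, n, o, p, q}}.
int(A) = ⋃ {U ∈ τ : U ⊆ A}. Opens contained in A: ∅, {m}, {q}, {m, q}.
Taking the union of these: int(A) = {m, q}.
cl(A) = ⋂ {C closed : A ⊆ C}. Closed sets containing A: {m, n, o, p, q}.
Intersecting these: cl(A) = {m, n, o, p, q}.
∂A = cl(A) ∖ int(A) = {m, n, o, p, q} ∖ {m, q} = {n, o, p}.


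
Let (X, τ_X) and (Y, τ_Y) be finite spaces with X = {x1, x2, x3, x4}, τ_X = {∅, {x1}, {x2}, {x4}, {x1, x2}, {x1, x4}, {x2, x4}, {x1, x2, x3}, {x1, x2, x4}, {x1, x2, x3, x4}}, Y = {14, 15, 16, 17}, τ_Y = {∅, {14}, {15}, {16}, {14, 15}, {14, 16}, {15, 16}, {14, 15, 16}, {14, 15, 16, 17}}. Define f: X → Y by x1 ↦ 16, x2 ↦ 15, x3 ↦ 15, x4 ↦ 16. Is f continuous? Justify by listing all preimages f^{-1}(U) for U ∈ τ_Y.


f is NOT continuous.

Compute f^{-1}(U) for each U ∈ τ_Y:
  U = ∅: f^{-1}(U) = ∅ ∈ τ_X ✓.
  U = {14}: f^{-1}(U) = ∅ ∈ τ_X ✓.
  U = {15}: f^{-1}(U) = {x2, x3} ∉ τ_X ✗.
  U = {16}: f^{-1}(U) = {x1, x4} ∈ τ_X ✓.
  U = {14, 15}: f^{-1}(U) = {x2, x3} ∉ τ_X ✗.
  U = {14, 16}: f^{-1}(U) = {x1, x4} ∈ τ_X ✓.
  U = {15, 16}: f^{-1}(U) = {x1, x2, x3, x4} ∈ τ_X ✓.
  U = {14, 15, 16}: f^{-1}(U) = {x1, x2, x3, x4} ∈ τ_X ✓.
  U = {14, 15, 16, 17}: f^{-1}(U) = {x1, x2, x3, x4} ∈ τ_X ✓.
Found U = {15} with f^{-1}(U) = {x2, x3} not in τ_X. Therefore f is NOT continuous.


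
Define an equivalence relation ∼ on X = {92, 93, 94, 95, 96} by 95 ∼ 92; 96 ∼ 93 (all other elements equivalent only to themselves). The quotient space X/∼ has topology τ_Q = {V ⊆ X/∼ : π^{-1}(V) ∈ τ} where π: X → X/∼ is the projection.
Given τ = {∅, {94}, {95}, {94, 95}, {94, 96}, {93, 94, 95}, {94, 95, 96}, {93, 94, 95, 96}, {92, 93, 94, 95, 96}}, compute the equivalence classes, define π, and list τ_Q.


X/∼ = {[92=95], [93=96], [94]}; |τ_Q| = 3.

Equivalence classes: [92=95], [93=96], [94].
Quotient map π: X → X/∼ sends 92 ↦ [92=95], 93 ↦ [93=96], 94 ↦ [94], 95 ↦ [92=95], 96 ↦ [93=96].
For each subset V ⊆ X/∼, compute π^{-1}(V) ⊆ X and check whether π^{-1}(V) ∈ τ. V is open in τ_Q iff π^{-1}(V) ∈ τ.
  V = {}: π^{-1}(V) = ∅ ∈ τ ✓.
  V = {[92=95]}: π^{-1}(V) = {92, 95} ∉ τ ✗.
  V = {[93=96]}: π^{-1}(V) = {93, 96} ∉ τ ✗.
  V = {[92=95], [93=96]}: π^{-1}(V) = {92, 93, 95, 96} ∉ τ ✗.
  V = {[94]}: π^{-1}(V) = {94} ∈ τ ✓.
  V = {[92=95], [94]}: π^{-1}(V) = {92, 94, 95} ∉ τ ✗.
  V = {[93=96], [94]}: π^{-1}(V) = {93, 94, 96} ∉ τ ✗.
  V = {[92=95], [93=96], [94]}: π^{-1}(V) = {92, 93, 94, 95, 96} ∈ τ ✓.
Open sets in the quotient: τ_Q = {{}, {[94]}, {[92=95], [93=96], [94]}} (3 elements).


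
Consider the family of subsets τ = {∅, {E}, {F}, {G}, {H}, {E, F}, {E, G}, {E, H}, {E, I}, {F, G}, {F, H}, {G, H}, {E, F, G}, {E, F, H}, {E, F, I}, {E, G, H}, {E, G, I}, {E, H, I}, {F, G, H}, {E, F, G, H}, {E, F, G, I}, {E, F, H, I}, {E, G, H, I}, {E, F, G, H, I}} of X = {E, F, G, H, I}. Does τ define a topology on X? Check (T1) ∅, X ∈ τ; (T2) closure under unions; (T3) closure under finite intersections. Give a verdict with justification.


τ IS a topology on X.

Axiom (T1): ∅ ∈ τ? Yes; X ∈ τ? Yes.
Axiom (T2/T3): check pairwise unions and intersections of members of τ.
All pairwise intersections and unions checked — each lies in τ. Therefore τ satisfies (T1), (T2), (T3): it IS a topology on X.


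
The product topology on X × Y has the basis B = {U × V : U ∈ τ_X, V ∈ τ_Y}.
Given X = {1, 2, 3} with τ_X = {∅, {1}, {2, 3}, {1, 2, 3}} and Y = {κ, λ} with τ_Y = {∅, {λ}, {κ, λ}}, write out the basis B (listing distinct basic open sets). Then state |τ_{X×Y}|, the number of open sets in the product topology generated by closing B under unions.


Basis B = {∅ × ∅, {1} × {λ}, {1} × {κ, λ}, {2, 3} × {λ}, {1, 2, 3} × {λ}, {2, 3} × {κ, λ}, {1, 2, 3} × {κ, λ}}; |τ_{X×Y}| = 9.

Enumerate products U × V with U ∈ τ_X, V ∈ τ_Y (deduplicated):
  ∅ × ∅ = {} (∅)
  {1} × {λ} = {(1,λ)}
  {1} × {κ, λ} = {(1,κ), (1,λ)}
  {2, 3} × {λ} = {(2,λ), (3,λ)}
  {1, 2, 3} × {λ} = {(1,λ), (2,λ), (3,λ)}
  {2, 3} × {κ, λ} = {(2,κ), (2,λ), (3,κ), (3,λ)}
  {1, 2, 3} × {κ, λ} = {(1,κ), (1,λ), (2,κ), (2,λ), (3,κ), (3,λ)}
These 7 distinct sets form the basis B.
Close under arbitrary unions to get τ_{X×Y}; counting gives |τ_{X×Y}| = 9.


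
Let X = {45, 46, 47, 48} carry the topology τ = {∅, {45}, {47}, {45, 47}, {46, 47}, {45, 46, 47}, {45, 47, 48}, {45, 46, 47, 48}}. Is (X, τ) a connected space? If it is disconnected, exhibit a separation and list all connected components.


(X, τ) is connected.

Find clopen sets (U ∈ τ with X ∖ U ∈ τ):
  U = ∅, X ∖ U = {45, 46, 47, 48} — both open, so U is clopen.
  U = {45, 46, 47, 48}, X ∖ U = ∅ — both open, so U is clopen.
Only trivial clopens (∅ and X) exist, so (X, τ) is connected.
Compute connected components by grouping points that agree on all clopens:
  component: {45, 46, 47, 48}


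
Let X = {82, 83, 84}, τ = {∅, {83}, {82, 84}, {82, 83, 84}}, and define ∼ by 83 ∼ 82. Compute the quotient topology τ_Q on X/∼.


X/∼ = {[82=83], [84]}; |τ_Q| = 2.

Equivalence classes: [82=83], [84].
Quotient map π: X → X/∼ sends 82 ↦ [82=83], 83 ↦ [82=83], 84 ↦ [84].
For each subset V ⊆ X/∼, compute π^{-1}(V) ⊆ X and check whether π^{-1}(V) ∈ τ. V is open in τ_Q iff π^{-1}(V) ∈ τ.
  V = {}: π^{-1}(V) = ∅ ∈ τ ✓.
  V = {[82=83]}: π^{-1}(V) = {82, 83} ∉ τ ✗.
  V = {[84]}: π^{-1}(V) = {84} ∉ τ ✗.
  V = {[82=83], [84]}: π^{-1}(V) = {82, 83, 84} ∈ τ ✓.
Open sets in the quotient: τ_Q = {{}, {[82=83], [84]}} (2 elements).
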